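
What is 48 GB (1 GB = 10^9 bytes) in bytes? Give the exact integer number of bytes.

48 × 1,000,000,000 = 48,000,000,000 bytes  (1 GB = 10^9 bytes)

48,000,000,000 bytes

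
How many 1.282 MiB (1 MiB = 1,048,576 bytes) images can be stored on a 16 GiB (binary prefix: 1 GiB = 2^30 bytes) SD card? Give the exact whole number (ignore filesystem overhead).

Capacity: 16 GiB = 17,179,869,184 bytes
Per item: 1.282 MiB = 1,344,274.432 bytes
⌊17,179,869,184 / 1,344,274.432⌋ = 12,780

12,780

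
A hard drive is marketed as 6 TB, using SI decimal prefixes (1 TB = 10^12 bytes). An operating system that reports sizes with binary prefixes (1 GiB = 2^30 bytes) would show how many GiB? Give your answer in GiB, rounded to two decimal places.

5,587.94 GiB

6 TB = 6 × 10^12 bytes = 6,000,000,000,000 bytes
1 GiB = 2^30 bytes = 1,073,741,824 bytes
6,000,000,000,000 / 1,073,741,824 = 5,587.94 GiB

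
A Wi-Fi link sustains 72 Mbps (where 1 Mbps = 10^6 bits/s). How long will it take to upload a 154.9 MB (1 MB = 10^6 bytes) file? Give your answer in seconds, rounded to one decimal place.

154.9 MB = 154,900,000 bytes = 1,239,200,000 bits
72 Mbps = 72,000,000 bits/s
time = 1,239,200,000 / 72,000,000 = 17.2 s

17.2 seconds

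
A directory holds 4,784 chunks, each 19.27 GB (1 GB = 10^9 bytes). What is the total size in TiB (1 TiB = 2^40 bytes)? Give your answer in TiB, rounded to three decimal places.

83.844 TiB

Total = 4,784 × 19.27 GB = 92187.68 GB
= 92187.68 × 1,000,000,000 bytes = 92,187,680,000,000 bytes
1 TiB = 1,099,511,627,776 bytes
92,187,680,000,000 / 1,099,511,627,776 = 83.844 TiB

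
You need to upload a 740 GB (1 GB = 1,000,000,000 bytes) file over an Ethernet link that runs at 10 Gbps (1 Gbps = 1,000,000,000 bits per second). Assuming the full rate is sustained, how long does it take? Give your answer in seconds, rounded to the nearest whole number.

592 seconds

740 GB = 740,000,000,000 bytes = 5,920,000,000,000 bits
10 Gbps = 10,000,000,000 bits/s
time = 5,920,000,000,000 / 10,000,000,000 = 592 s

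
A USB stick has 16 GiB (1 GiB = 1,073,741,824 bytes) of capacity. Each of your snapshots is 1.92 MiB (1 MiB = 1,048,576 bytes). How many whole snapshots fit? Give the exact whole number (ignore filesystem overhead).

Capacity: 16 GiB = 17,179,869,184 bytes
Per item: 1.92 MiB = 2,013,265.92 bytes
⌊17,179,869,184 / 2,013,265.92⌋ = 8,533

8,533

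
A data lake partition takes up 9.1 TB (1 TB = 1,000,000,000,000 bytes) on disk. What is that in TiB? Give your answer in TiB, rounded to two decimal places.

9.1 TB = 9.1 × 10^12 bytes = 9,100,000,000,000 bytes
1 TiB = 1,099,511,627,776 bytes
9,100,000,000,000 / 1,099,511,627,776 = 8.28 TiB

8.28 TiB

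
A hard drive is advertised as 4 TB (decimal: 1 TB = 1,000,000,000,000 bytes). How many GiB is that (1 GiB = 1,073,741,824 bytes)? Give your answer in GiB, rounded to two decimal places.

4 TB × 1,000,000,000,000 bytes/TB = 4,000,000,000,000 bytes
1 GiB = 1,073,741,824 bytes
4,000,000,000,000 / 1,073,741,824 = 3,725.29 GiB

3,725.29 GiB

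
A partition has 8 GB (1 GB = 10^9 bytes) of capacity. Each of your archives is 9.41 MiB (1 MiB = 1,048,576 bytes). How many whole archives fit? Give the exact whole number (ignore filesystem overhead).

Capacity: 8 GB = 8,000,000,000 bytes
Per item: 9.41 MiB = 9,867,100.16 bytes
⌊8,000,000,000 / 9,867,100.16⌋ = 810

810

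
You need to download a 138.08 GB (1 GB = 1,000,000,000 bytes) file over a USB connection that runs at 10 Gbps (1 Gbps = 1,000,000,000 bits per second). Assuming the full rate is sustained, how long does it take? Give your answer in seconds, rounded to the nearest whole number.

110 seconds

138.08 GB = 138,080,000,000 bytes = 1,104,640,000,000 bits
10 Gbps = 10,000,000,000 bits/s
time = 1,104,640,000,000 / 10,000,000,000 = 110 s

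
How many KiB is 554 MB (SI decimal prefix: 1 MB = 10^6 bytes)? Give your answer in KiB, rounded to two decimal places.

541,015.63 KiB

554 MB × 1,000,000 bytes/MB = 554,000,000 bytes
1 KiB = 1,024 bytes
554,000,000 / 1,024 = 541,015.63 KiB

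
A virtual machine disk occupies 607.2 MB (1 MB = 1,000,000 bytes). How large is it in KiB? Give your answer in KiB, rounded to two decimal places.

592,968.75 KiB

607.2 MB × 1,000,000 bytes/MB = 607,200,000 bytes
1 KiB = 2^10 bytes = 1,024 bytes
607,200,000 / 1,024 = 592,968.75 KiB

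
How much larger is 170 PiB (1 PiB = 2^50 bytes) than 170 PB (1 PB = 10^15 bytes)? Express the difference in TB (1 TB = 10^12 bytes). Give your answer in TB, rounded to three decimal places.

170 PiB = 170 × 1,125,899,906,842,624 = 191,402,984,163,246,080 bytes
170 PB = 170 × 1,000,000,000,000,000 = 170,000,000,000,000,000 bytes
difference = 21,402,984,163,246,080 bytes
21,402,984,163,246,080 / 1,000,000,000,000 = 21,402.984 TB

21,402.984 TB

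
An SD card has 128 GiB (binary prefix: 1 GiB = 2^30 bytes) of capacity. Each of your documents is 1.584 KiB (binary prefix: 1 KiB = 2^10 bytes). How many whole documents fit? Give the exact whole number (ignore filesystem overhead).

84,733,414

Capacity: 128 GiB = 137,438,953,472 bytes
Per item: 1.584 KiB = 1,622.016 bytes
⌊137,438,953,472 / 1,622.016⌋ = 84,733,414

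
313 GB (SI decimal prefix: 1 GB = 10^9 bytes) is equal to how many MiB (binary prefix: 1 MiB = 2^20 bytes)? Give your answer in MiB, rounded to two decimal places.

298,500.06 MiB

313 GB = 313 × 10^9 bytes = 313,000,000,000 bytes
1 MiB = 2^20 bytes = 1,048,576 bytes
313,000,000,000 / 1,048,576 = 298,500.06 MiB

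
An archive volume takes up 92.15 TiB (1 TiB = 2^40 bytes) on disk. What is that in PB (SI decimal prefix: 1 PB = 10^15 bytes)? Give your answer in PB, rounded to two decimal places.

92.15 TiB = 92.15 × 2^40 bytes = 101,319,996,499,558.4 bytes
1 PB = 1,000,000,000,000,000 bytes
101,319,996,499,558.4 / 1,000,000,000,000,000 = 0.10 PB

0.10 PB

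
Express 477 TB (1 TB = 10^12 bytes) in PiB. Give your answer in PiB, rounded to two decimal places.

0.42 PiB

477 TB × 1,000,000,000,000 bytes/TB = 477,000,000,000,000 bytes
1 PiB = 2^50 bytes = 1,125,899,906,842,624 bytes
477,000,000,000,000 / 1,125,899,906,842,624 = 0.42 PiB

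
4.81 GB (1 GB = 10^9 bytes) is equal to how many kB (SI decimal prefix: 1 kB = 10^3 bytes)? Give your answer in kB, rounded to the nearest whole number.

4,810,000 kB

4.81 GB = 4.81 × 10^9 bytes = 4,810,000,000 bytes
1 kB = 1,000 bytes
4,810,000,000 / 1,000 = 4,810,000 kB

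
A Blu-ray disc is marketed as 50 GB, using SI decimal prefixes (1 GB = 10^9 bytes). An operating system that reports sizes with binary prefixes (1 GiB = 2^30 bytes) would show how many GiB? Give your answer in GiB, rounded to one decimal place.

46.6 GiB

50 GB = 50 × 10^9 bytes = 50,000,000,000 bytes
1 GiB = 1,073,741,824 bytes
50,000,000,000 / 1,073,741,824 = 46.6 GiB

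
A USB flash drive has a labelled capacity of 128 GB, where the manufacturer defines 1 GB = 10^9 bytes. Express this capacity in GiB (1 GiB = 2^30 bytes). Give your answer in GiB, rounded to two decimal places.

128 GB = 128 × 10^9 bytes = 128,000,000,000 bytes
1 GiB = 2^30 bytes = 1,073,741,824 bytes
128,000,000,000 / 1,073,741,824 = 119.21 GiB

119.21 GiB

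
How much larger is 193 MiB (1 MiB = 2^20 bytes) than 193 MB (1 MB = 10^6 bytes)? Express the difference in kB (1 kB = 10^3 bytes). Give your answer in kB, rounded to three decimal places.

9,375.168 kB

193 MiB = 193 × 1,048,576 = 202,375,168 bytes
193 MB = 193 × 1,000,000 = 193,000,000 bytes
difference = 9,375,168 bytes
9,375,168 / 1,000 = 9,375.168 kB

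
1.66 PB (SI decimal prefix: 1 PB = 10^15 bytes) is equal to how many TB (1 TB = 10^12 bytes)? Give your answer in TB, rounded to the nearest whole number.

1.66 PB = 1.66 × 10^15 bytes = 1,660,000,000,000,000 bytes
1 TB = 1,000,000,000,000 bytes
1,660,000,000,000,000 / 1,000,000,000,000 = 1,660 TB

1,660 TB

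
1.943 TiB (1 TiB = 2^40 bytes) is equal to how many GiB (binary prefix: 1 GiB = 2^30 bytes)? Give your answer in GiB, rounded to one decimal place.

1,989.6 GiB

1.943 TiB = 1.943 × 2^40 bytes = 2,136,351,092,768.768 bytes
1 GiB = 1,073,741,824 bytes
2,136,351,092,768.768 / 1,073,741,824 = 1,989.6 GiB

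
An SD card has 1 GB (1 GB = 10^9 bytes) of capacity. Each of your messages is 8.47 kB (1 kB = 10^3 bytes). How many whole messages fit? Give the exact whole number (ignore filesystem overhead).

Capacity: 1 GB = 1,000,000,000 bytes
Per item: 8.47 kB = 8,470 bytes
⌊1,000,000,000 / 8,470⌋ = 118,063

118,063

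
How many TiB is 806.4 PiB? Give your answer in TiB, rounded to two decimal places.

825,753.60 TiB

806.4 PiB × 1,125,899,906,842,624 bytes/PiB = 907,925,684,877,891,993.6 bytes
1 TiB = 2^40 bytes = 1,099,511,627,776 bytes
907,925,684,877,891,993.6 / 1,099,511,627,776 = 825,753.60 TiB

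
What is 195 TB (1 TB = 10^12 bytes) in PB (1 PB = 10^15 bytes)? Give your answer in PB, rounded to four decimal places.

0.1950 PB

195 TB × 1,000,000,000,000 bytes/TB = 195,000,000,000,000 bytes
1 PB = 1,000,000,000,000,000 bytes
195,000,000,000,000 / 1,000,000,000,000,000 = 0.1950 PB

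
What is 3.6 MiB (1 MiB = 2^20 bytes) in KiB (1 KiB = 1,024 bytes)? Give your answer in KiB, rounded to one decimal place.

3,686.4 KiB

3.6 MiB × 1,048,576 bytes/MiB = 3,774,873.6 bytes
1 KiB = 2^10 bytes = 1,024 bytes
3,774,873.6 / 1,024 = 3,686.4 KiB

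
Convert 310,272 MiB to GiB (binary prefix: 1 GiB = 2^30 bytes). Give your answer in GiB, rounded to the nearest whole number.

310,272 MiB = 310,272 × 2^20 bytes = 325,343,772,672 bytes
1 GiB = 2^30 bytes = 1,073,741,824 bytes
325,343,772,672 / 1,073,741,824 = 303 GiB

303 GiB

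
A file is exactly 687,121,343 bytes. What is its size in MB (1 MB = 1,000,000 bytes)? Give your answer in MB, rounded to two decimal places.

687.12 MB

687,121,343 bytes given.
1 MB = 10^6 bytes = 1,000,000 bytes
687,121,343 / 1,000,000 = 687.12 MB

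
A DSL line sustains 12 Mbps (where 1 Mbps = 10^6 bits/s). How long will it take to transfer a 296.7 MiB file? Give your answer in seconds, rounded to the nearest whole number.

207 seconds

296.7 MiB = 311,112,499.2 bytes = 2,488,899,993.6 bits
12 Mbps = 12,000,000 bits/s
time = 2,488,899,993.6 / 12,000,000 = 207 s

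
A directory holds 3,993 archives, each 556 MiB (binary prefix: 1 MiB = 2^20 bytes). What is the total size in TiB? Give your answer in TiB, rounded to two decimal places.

Total = 3,993 × 556 MiB = 2,220,108 MiB
= 2,220,108 × 1,048,576 bytes = 2,327,951,966,208 bytes
1 TiB = 1,099,511,627,776 bytes
2,327,951,966,208 / 1,099,511,627,776 = 2.12 TiB

2.12 TiB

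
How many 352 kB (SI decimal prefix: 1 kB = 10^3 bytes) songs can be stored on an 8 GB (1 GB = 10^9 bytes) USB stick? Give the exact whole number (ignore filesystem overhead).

Capacity: 8 GB = 8,000,000,000 bytes
Per item: 352 kB = 352,000 bytes
⌊8,000,000,000 / 352,000⌋ = 22,727

22,727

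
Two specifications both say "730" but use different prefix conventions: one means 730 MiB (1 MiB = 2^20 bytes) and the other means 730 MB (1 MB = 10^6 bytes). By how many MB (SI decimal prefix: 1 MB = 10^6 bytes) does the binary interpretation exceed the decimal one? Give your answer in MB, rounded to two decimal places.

35.46 MB

730 MiB = 730 × 1,048,576 = 765,460,480 bytes
730 MB = 730 × 1,000,000 = 730,000,000 bytes
difference = 35,460,480 bytes
35,460,480 / 1,000,000 = 35.46 MB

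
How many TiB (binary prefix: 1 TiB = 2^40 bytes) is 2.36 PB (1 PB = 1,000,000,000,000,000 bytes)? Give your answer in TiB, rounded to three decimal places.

2,146.407 TiB

2.36 PB = 2.36 × 10^15 bytes = 2,360,000,000,000,000 bytes
1 TiB = 1,099,511,627,776 bytes
2,360,000,000,000,000 / 1,099,511,627,776 = 2,146.407 TiB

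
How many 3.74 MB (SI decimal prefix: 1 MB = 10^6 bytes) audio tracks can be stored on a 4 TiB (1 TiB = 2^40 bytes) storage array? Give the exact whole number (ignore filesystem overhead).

1,175,948

Capacity: 4 TiB = 4,398,046,511,104 bytes
Per item: 3.74 MB = 3,740,000 bytes
⌊4,398,046,511,104 / 3,740,000⌋ = 1,175,948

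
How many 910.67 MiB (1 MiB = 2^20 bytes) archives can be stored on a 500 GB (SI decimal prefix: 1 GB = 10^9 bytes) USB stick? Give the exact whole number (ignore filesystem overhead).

Capacity: 500 GB = 500,000,000,000 bytes
Per item: 910.67 MiB = 954,906,705.92 bytes
⌊500,000,000,000 / 954,906,705.92⌋ = 523

523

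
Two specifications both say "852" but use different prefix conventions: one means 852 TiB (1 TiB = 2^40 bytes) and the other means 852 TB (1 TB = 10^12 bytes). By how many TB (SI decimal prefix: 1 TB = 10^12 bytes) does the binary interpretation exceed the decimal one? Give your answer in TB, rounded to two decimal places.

852 TiB = 852 × 1,099,511,627,776 = 936,783,906,865,152 bytes
852 TB = 852 × 1,000,000,000,000 = 852,000,000,000,000 bytes
difference = 84,783,906,865,152 bytes
84,783,906,865,152 / 1,000,000,000,000 = 84.78 TB

84.78 TB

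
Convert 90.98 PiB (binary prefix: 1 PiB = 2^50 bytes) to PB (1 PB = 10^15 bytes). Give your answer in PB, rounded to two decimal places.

90.98 PiB × 1,125,899,906,842,624 bytes/PiB = 102,434,373,524,541,931.52 bytes
1 PB = 1,000,000,000,000,000 bytes
102,434,373,524,541,931.52 / 1,000,000,000,000,000 = 102.43 PB

102.43 PB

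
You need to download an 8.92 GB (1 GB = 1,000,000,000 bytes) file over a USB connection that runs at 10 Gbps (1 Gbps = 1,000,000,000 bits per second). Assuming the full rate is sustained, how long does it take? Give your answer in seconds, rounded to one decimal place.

7.1 seconds

8.92 GB = 8,920,000,000 bytes = 71,360,000,000 bits
10 Gbps = 10,000,000,000 bits/s
time = 71,360,000,000 / 10,000,000,000 = 7.1 s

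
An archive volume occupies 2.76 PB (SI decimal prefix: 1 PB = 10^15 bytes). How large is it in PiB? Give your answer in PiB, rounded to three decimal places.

2.76 PB = 2.76 × 10^15 bytes = 2,760,000,000,000,000 bytes
1 PiB = 2^50 bytes = 1,125,899,906,842,624 bytes
2,760,000,000,000,000 / 1,125,899,906,842,624 = 2.451 PiB

2.451 PiB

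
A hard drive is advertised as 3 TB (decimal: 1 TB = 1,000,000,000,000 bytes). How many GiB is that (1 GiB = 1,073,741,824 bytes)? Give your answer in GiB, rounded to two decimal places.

2,793.97 GiB

3 TB = 3 × 10^12 bytes = 3,000,000,000,000 bytes
1 GiB = 2^30 bytes = 1,073,741,824 bytes
3,000,000,000,000 / 1,073,741,824 = 2,793.97 GiB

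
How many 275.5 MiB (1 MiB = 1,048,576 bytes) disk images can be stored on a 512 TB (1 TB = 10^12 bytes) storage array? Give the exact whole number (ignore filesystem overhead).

Capacity: 512 TB = 512,000,000,000,000 bytes
Per item: 275.5 MiB = 288,882,688 bytes
⌊512,000,000,000,000 / 288,882,688⌋ = 1,772,345

1,772,345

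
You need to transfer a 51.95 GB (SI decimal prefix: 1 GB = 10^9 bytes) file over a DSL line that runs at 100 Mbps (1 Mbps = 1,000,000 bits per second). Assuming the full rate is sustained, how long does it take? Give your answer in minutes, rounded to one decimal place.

51.95 GB = 51,950,000,000 bytes = 415,600,000,000 bits
100 Mbps = 100,000,000 bits/s
time = 415,600,000,000 / 100,000,000 = 4,156.00 s
4,156.00 s / 60 = 69.3 minutes

69.3 minutes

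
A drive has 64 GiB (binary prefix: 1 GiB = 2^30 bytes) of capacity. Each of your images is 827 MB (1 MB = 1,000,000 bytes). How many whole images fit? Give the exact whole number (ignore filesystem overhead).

83

Capacity: 64 GiB = 68,719,476,736 bytes
Per item: 827 MB = 827,000,000 bytes
⌊68,719,476,736 / 827,000,000⌋ = 83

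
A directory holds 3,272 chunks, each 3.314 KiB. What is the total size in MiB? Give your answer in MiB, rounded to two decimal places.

Total = 3,272 × 3.314 KiB = 10843.408 KiB
= 10843.408 × 1,024 bytes = 11,103,649.792 bytes
1 MiB = 1,048,576 bytes
11,103,649.792 / 1,048,576 = 10.59 MiB

10.59 MiB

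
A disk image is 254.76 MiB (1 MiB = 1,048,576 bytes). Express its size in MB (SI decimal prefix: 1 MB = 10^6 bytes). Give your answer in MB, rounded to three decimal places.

254.76 MiB × 1,048,576 bytes/MiB = 267,135,221.76 bytes
1 MB = 10^6 bytes = 1,000,000 bytes
267,135,221.76 / 1,000,000 = 267.135 MB

267.135 MB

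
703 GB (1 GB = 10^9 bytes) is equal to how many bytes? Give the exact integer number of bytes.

703 × 1,000,000,000 = 703,000,000,000 bytes  (1 GB = 10^9 bytes)

703,000,000,000 bytes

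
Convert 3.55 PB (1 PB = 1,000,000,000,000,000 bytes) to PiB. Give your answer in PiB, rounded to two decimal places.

3.15 PiB

3.55 PB × 1,000,000,000,000,000 bytes/PB = 3,550,000,000,000,000 bytes
1 PiB = 1,125,899,906,842,624 bytes
3,550,000,000,000,000 / 1,125,899,906,842,624 = 3.15 PiB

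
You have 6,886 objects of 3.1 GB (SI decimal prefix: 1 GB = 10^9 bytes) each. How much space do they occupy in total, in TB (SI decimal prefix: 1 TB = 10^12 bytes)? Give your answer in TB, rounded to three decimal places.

21.347 TB

Total = 6,886 × 3.1 GB = 21346.6 GB
= 21346.6 × 1,000,000,000 bytes = 21,346,600,000,000 bytes
1 TB = 1,000,000,000,000 bytes
21,346,600,000,000 / 1,000,000,000,000 = 21.347 TB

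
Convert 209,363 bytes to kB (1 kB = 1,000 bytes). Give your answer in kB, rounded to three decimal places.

209.363 kB

209,363 bytes given.
1 kB = 1,000 bytes
209,363 / 1,000 = 209.363 kB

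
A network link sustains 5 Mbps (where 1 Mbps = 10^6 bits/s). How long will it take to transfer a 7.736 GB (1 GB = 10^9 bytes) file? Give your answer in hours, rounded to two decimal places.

3.44 hours

7.736 GB = 7,736,000,000 bytes = 61,888,000,000 bits
5 Mbps = 5,000,000 bits/s
time = 61,888,000,000 / 5,000,000 = 12,377.6000 s
12,377.6000 s / 3600 = 3.44 hours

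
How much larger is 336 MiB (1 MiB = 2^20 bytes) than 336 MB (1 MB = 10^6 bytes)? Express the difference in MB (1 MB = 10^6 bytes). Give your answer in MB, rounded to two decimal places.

16.32 MB

336 MiB = 336 × 1,048,576 = 352,321,536 bytes
336 MB = 336 × 1,000,000 = 336,000,000 bytes
difference = 16,321,536 bytes
16,321,536 / 1,000,000 = 16.32 MB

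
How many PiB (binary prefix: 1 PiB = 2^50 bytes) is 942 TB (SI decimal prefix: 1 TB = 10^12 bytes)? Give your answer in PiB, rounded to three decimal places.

942 TB = 942 × 10^12 bytes = 942,000,000,000,000 bytes
1 PiB = 2^50 bytes = 1,125,899,906,842,624 bytes
942,000,000,000,000 / 1,125,899,906,842,624 = 0.837 PiB

0.837 PiB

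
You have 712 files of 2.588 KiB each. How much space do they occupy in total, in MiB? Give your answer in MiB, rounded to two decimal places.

Total = 712 × 2.588 KiB = 1842.656 KiB
= 1842.656 × 1,024 bytes = 1,886,879.744 bytes
1 MiB = 1,048,576 bytes
1,886,879.744 / 1,048,576 = 1.80 MiB

1.80 MiB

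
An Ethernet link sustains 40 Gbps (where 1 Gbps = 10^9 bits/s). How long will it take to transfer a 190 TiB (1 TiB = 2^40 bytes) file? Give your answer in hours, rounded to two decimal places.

11.61 hours

190 TiB = 208,907,209,277,440 bytes = 1,671,257,674,219,520 bits
40 Gbps = 40,000,000,000 bits/s
time = 1,671,257,674,219,520 / 40,000,000,000 = 41,781.4419 s
41,781.4419 s / 3600 = 11.61 hours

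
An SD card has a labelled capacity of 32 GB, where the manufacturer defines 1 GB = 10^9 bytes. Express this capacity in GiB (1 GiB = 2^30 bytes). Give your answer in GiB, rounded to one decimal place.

32 GB = 32 × 10^9 bytes = 32,000,000,000 bytes
1 GiB = 2^30 bytes = 1,073,741,824 bytes
32,000,000,000 / 1,073,741,824 = 29.8 GiB

29.8 GiB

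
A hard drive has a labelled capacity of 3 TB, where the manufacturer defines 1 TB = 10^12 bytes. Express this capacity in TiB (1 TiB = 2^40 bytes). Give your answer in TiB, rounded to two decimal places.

2.73 TiB

3 TB × 1,000,000,000,000 bytes/TB = 3,000,000,000,000 bytes
1 TiB = 1,099,511,627,776 bytes
3,000,000,000,000 / 1,099,511,627,776 = 2.73 TiB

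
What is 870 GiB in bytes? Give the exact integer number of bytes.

934,155,386,880 bytes

870 × 1,073,741,824 = 934,155,386,880 bytes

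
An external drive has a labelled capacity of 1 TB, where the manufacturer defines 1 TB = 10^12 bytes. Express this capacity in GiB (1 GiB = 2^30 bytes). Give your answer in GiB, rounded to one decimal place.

1 TB = 1 × 10^12 bytes = 1,000,000,000,000 bytes
1 GiB = 2^30 bytes = 1,073,741,824 bytes
1,000,000,000,000 / 1,073,741,824 = 931.3 GiB

931.3 GiB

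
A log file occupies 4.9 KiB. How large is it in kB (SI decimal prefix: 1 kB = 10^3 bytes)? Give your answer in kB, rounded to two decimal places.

5.02 kB

4.9 KiB = 4.9 × 2^10 bytes = 5,017.6 bytes
1 kB = 10^3 bytes = 1,000 bytes
5,017.6 / 1,000 = 5.02 kB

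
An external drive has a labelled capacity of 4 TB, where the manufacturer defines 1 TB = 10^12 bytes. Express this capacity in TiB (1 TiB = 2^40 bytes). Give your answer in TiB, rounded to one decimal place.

3.6 TiB

4 TB × 1,000,000,000,000 bytes/TB = 4,000,000,000,000 bytes
1 TiB = 1,099,511,627,776 bytes
4,000,000,000,000 / 1,099,511,627,776 = 3.6 TiB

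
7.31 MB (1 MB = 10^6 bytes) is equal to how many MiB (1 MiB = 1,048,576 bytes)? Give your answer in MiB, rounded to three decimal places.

7.31 MB = 7.31 × 10^6 bytes = 7,310,000 bytes
1 MiB = 2^20 bytes = 1,048,576 bytes
7,310,000 / 1,048,576 = 6.971 MiB

6.971 MiB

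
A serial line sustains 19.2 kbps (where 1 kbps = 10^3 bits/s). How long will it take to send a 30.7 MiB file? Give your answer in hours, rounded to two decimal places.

30.7 MiB = 32,191,283.2 bytes = 257,530,265.6 bits
19.2 kbps = 19,200 bits/s
time = 257,530,265.6 / 19,200 = 13,413.0347 s
13,413.0347 s / 3600 = 3.73 hours

3.73 hours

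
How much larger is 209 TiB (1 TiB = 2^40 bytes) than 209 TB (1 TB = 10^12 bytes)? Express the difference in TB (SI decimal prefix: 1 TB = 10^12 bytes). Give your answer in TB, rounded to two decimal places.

209 TiB = 209 × 1,099,511,627,776 = 229,797,930,205,184 bytes
209 TB = 209 × 1,000,000,000,000 = 209,000,000,000,000 bytes
difference = 20,797,930,205,184 bytes
20,797,930,205,184 / 1,000,000,000,000 = 20.80 TB

20.80 TB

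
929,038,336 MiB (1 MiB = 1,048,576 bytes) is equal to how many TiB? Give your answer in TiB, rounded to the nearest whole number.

886 TiB

929,038,336 MiB = 929,038,336 × 2^20 bytes = 974,167,302,209,536 bytes
1 TiB = 2^40 bytes = 1,099,511,627,776 bytes
974,167,302,209,536 / 1,099,511,627,776 = 886 TiB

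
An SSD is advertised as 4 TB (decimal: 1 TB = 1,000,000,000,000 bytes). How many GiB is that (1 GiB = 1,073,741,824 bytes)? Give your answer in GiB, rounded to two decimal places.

4 TB = 4 × 10^12 bytes = 4,000,000,000,000 bytes
1 GiB = 1,073,741,824 bytes
4,000,000,000,000 / 1,073,741,824 = 3,725.29 GiB

3,725.29 GiB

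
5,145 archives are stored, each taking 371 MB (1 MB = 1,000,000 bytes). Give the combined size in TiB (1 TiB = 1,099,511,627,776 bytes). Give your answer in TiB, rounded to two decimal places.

1.74 TiB

Total = 5,145 × 371 MB = 1,908,795 MB
= 1,908,795 × 1,000,000 bytes = 1,908,795,000,000 bytes
1 TiB = 1,099,511,627,776 bytes
1,908,795,000,000 / 1,099,511,627,776 = 1.74 TiB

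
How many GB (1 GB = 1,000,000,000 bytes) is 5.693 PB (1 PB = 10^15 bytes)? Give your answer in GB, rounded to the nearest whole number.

5.693 PB × 1,000,000,000,000,000 bytes/PB = 5,693,000,000,000,000 bytes
1 GB = 10^9 bytes = 1,000,000,000 bytes
5,693,000,000,000,000 / 1,000,000,000 = 5,693,000 GB

5,693,000 GB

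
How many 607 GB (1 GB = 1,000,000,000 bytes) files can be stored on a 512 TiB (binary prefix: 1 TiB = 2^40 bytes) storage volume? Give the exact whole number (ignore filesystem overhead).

Capacity: 512 TiB = 562,949,953,421,312 bytes
Per item: 607 GB = 607,000,000,000 bytes
⌊562,949,953,421,312 / 607,000,000,000⌋ = 927

927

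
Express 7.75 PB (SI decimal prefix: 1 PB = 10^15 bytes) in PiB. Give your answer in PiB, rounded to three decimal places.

7.75 PB = 7.75 × 10^15 bytes = 7,750,000,000,000,000 bytes
1 PiB = 2^50 bytes = 1,125,899,906,842,624 bytes
7,750,000,000,000,000 / 1,125,899,906,842,624 = 6.883 PiB

6.883 PiB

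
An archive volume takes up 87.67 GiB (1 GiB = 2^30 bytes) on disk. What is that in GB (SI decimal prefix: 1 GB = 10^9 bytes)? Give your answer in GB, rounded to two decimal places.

94.13 GB

87.67 GiB = 87.67 × 2^30 bytes = 94,134,945,710.08 bytes
1 GB = 10^9 bytes = 1,000,000,000 bytes
94,134,945,710.08 / 1,000,000,000 = 94.13 GB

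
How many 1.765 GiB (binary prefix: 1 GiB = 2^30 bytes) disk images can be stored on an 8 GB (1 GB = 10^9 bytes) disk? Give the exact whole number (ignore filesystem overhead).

4

Capacity: 8 GB = 8,000,000,000 bytes
Per item: 1.765 GiB = 1,895,154,319.36 bytes
⌊8,000,000,000 / 1,895,154,319.36⌋ = 4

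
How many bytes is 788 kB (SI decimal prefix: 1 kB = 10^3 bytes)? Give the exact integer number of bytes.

788 × 1,000 = 788,000 bytes

788,000 bytes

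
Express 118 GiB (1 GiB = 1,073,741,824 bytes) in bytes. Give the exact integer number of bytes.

118 × 1,073,741,824 = 126,701,535,232 bytes

126,701,535,232 bytes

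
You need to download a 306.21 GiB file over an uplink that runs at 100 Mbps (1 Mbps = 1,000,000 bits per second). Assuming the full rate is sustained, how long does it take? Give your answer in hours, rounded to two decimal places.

7.31 hours

306.21 GiB = 328,790,483,927.04 bytes = 2,630,323,871,416.32 bits
100 Mbps = 100,000,000 bits/s
time = 2,630,323,871,416.32 / 100,000,000 = 26,303.2387 s
26,303.2387 s / 3600 = 7.31 hours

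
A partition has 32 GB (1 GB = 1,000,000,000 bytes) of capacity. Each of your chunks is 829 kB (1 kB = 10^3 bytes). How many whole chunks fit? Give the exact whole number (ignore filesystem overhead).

Capacity: 32 GB = 32,000,000,000 bytes
Per item: 829 kB = 829,000 bytes
⌊32,000,000,000 / 829,000⌋ = 38,600

38,600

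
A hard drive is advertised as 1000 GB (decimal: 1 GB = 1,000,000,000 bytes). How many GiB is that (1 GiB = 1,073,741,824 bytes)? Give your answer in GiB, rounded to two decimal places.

931.32 GiB

1000 GB = 1000 × 10^9 bytes = 1,000,000,000,000 bytes
1 GiB = 2^30 bytes = 1,073,741,824 bytes
1,000,000,000,000 / 1,073,741,824 = 931.32 GiB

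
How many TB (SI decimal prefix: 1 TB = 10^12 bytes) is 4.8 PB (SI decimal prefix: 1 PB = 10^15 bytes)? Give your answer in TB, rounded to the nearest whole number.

4.8 PB = 4.8 × 10^15 bytes = 4,800,000,000,000,000 bytes
1 TB = 10^12 bytes = 1,000,000,000,000 bytes
4,800,000,000,000,000 / 1,000,000,000,000 = 4,800 TB

4,800 TB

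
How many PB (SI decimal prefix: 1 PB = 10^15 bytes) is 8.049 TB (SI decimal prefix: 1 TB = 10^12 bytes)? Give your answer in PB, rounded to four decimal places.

0.0080 PB

8.049 TB × 1,000,000,000,000 bytes/TB = 8,049,000,000,000 bytes
1 PB = 10^15 bytes = 1,000,000,000,000,000 bytes
8,049,000,000,000 / 1,000,000,000,000,000 = 0.0080 PB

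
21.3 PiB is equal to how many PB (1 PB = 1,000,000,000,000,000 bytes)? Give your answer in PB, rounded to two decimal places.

21.3 PiB = 21.3 × 2^50 bytes = 23,981,668,015,747,891.2 bytes
1 PB = 1,000,000,000,000,000 bytes
23,981,668,015,747,891.2 / 1,000,000,000,000,000 = 23.98 PB

23.98 PB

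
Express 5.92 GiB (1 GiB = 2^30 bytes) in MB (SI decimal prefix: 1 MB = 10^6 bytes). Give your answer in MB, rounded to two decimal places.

6,356.55 MB

5.92 GiB = 5.92 × 2^30 bytes = 6,356,551,598.08 bytes
1 MB = 10^6 bytes = 1,000,000 bytes
6,356,551,598.08 / 1,000,000 = 6,356.55 MB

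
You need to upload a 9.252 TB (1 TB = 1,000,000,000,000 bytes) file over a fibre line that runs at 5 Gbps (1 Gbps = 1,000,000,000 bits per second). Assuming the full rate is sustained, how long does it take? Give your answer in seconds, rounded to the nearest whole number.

14,803 seconds

9.252 TB = 9,252,000,000,000 bytes = 74,016,000,000,000 bits
5 Gbps = 5,000,000,000 bits/s
time = 74,016,000,000,000 / 5,000,000,000 = 14,803 s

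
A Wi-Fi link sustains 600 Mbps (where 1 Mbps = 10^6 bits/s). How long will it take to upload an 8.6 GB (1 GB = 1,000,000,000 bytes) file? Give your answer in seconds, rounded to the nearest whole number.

115 seconds

8.6 GB = 8,600,000,000 bytes = 68,800,000,000 bits
600 Mbps = 600,000,000 bits/s
time = 68,800,000,000 / 600,000,000 = 115 s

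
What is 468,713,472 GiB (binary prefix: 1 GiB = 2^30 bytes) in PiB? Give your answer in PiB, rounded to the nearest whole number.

447 PiB

468,713,472 GiB = 468,713,472 × 2^30 bytes = 503,277,258,358,652,928 bytes
1 PiB = 1,125,899,906,842,624 bytes
503,277,258,358,652,928 / 1,125,899,906,842,624 = 447 PiB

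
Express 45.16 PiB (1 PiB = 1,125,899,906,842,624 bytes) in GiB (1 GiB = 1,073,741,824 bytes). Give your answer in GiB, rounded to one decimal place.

45.16 PiB × 1,125,899,906,842,624 bytes/PiB = 50,845,639,793,012,899.84 bytes
1 GiB = 1,073,741,824 bytes
50,845,639,793,012,899.84 / 1,073,741,824 = 47,353,692.2 GiB

47,353,692.2 GiB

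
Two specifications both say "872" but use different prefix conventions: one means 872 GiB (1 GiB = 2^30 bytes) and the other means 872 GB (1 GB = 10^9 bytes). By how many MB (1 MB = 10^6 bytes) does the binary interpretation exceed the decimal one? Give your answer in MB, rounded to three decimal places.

64,302.871 MB

872 GiB = 872 × 1,073,741,824 = 936,302,870,528 bytes
872 GB = 872 × 1,000,000,000 = 872,000,000,000 bytes
difference = 64,302,870,528 bytes
64,302,870,528 / 1,000,000 = 64,302.871 MB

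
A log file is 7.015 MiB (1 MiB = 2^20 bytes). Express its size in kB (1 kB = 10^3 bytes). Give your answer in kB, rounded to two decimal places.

7.015 MiB = 7.015 × 2^20 bytes = 7,355,760.64 bytes
1 kB = 1,000 bytes
7,355,760.64 / 1,000 = 7,355.76 kB

7,355.76 kB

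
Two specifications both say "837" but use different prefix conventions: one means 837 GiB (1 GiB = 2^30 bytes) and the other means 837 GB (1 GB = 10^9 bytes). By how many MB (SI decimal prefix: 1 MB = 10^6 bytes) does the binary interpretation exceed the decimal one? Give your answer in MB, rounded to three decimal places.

61,721.907 MB

837 GiB = 837 × 1,073,741,824 = 898,721,906,688 bytes
837 GB = 837 × 1,000,000,000 = 837,000,000,000 bytes
difference = 61,721,906,688 bytes
61,721,906,688 / 1,000,000 = 61,721.907 MB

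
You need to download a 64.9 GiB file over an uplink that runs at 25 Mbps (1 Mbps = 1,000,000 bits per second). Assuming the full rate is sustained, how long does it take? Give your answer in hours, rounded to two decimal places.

64.9 GiB = 69,685,844,377.6 bytes = 557,486,755,020.8 bits
25 Mbps = 25,000,000 bits/s
time = 557,486,755,020.8 / 25,000,000 = 22,299.4702 s
22,299.4702 s / 3600 = 6.19 hours

6.19 hours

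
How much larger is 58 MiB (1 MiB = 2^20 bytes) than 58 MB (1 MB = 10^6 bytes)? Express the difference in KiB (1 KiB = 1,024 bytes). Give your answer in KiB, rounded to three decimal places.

58 MiB = 58 × 1,048,576 = 60,817,408 bytes
58 MB = 58 × 1,000,000 = 58,000,000 bytes
difference = 2,817,408 bytes
2,817,408 / 1,024 = 2,751.375 KiB

2,751.375 KiB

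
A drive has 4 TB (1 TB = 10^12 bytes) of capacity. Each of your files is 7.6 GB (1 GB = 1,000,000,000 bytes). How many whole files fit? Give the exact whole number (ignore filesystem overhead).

Capacity: 4 TB = 4,000,000,000,000 bytes
Per item: 7.6 GB = 7,600,000,000 bytes
⌊4,000,000,000,000 / 7,600,000,000⌋ = 526

526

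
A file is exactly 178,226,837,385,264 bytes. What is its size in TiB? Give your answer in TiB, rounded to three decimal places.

178,226,837,385,264 bytes given.
1 TiB = 1,099,511,627,776 bytes
178,226,837,385,264 / 1,099,511,627,776 = 162.096 TiB

162.096 TiB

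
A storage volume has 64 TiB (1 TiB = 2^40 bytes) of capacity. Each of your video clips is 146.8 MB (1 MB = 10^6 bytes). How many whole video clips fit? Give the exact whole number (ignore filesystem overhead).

Capacity: 64 TiB = 70,368,744,177,664 bytes
Per item: 146.8 MB = 146,800,000 bytes
⌊70,368,744,177,664 / 146,800,000⌋ = 479,351

479,351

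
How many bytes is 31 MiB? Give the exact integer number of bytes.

31 × 1,048,576 = 32,505,856 bytes

32,505,856 bytes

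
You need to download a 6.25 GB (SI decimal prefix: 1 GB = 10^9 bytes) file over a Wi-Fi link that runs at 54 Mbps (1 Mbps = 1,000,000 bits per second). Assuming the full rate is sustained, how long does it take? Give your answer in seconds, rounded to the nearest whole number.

926 seconds

6.25 GB = 6,250,000,000 bytes = 50,000,000,000 bits
54 Mbps = 54,000,000 bits/s
time = 50,000,000,000 / 54,000,000 = 926 s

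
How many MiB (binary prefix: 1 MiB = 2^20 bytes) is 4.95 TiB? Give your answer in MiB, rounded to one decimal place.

4.95 TiB × 1,099,511,627,776 bytes/TiB = 5,442,582,557,491.2 bytes
1 MiB = 1,048,576 bytes
5,442,582,557,491.2 / 1,048,576 = 5,190,451.2 MiB

5,190,451.2 MiB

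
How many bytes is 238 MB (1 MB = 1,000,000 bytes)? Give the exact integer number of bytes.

238 × 1,000,000 = 238,000,000 bytes  (1 MB = 10^6 bytes)

238,000,000 bytes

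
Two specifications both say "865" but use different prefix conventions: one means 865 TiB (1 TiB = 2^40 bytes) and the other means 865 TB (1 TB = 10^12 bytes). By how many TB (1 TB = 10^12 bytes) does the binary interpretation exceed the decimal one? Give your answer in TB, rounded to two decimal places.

865 TiB = 865 × 1,099,511,627,776 = 951,077,558,026,240 bytes
865 TB = 865 × 1,000,000,000,000 = 865,000,000,000,000 bytes
difference = 86,077,558,026,240 bytes
86,077,558,026,240 / 1,000,000,000,000 = 86.08 TB

86.08 TB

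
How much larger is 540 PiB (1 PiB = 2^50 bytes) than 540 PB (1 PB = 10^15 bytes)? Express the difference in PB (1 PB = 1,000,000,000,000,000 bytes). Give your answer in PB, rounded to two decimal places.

540 PiB = 540 × 1,125,899,906,842,624 = 607,985,949,695,016,960 bytes
540 PB = 540 × 1,000,000,000,000,000 = 540,000,000,000,000,000 bytes
difference = 67,985,949,695,016,960 bytes
67,985,949,695,016,960 / 1,000,000,000,000,000 = 67.99 PB

67.99 PB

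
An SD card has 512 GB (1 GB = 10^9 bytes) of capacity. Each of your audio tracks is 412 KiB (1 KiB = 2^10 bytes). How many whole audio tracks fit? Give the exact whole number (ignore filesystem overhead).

1,213,592

Capacity: 512 GB = 512,000,000,000 bytes
Per item: 412 KiB = 421,888 bytes
⌊512,000,000,000 / 421,888⌋ = 1,213,592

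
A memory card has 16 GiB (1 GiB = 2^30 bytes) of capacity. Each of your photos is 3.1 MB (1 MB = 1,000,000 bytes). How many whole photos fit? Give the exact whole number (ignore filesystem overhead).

Capacity: 16 GiB = 17,179,869,184 bytes
Per item: 3.1 MB = 3,100,000 bytes
⌊17,179,869,184 / 3,100,000⌋ = 5,541

5,541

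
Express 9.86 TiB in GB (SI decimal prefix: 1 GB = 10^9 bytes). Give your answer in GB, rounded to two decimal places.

10,841.18 GB

9.86 TiB = 9.86 × 2^40 bytes = 10,841,184,649,871.36 bytes
1 GB = 10^9 bytes = 1,000,000,000 bytes
10,841,184,649,871.36 / 1,000,000,000 = 10,841.18 GB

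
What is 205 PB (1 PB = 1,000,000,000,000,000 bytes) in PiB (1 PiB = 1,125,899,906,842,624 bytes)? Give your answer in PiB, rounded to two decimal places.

182.08 PiB

205 PB × 1,000,000,000,000,000 bytes/PB = 205,000,000,000,000,000 bytes
1 PiB = 2^50 bytes = 1,125,899,906,842,624 bytes
205,000,000,000,000,000 / 1,125,899,906,842,624 = 182.08 PiB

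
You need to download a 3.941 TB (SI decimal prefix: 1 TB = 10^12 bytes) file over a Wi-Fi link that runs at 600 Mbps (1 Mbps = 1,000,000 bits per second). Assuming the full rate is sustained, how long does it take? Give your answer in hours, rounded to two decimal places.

14.60 hours

3.941 TB = 3,941,000,000,000 bytes = 31,528,000,000,000 bits
600 Mbps = 600,000,000 bits/s
time = 31,528,000,000,000 / 600,000,000 = 52,546.6667 s
52,546.6667 s / 3600 = 14.60 hours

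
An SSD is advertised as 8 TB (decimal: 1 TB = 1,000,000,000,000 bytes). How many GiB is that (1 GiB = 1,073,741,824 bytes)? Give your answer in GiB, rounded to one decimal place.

7,450.6 GiB

8 TB = 8 × 10^12 bytes = 8,000,000,000,000 bytes
1 GiB = 1,073,741,824 bytes
8,000,000,000,000 / 1,073,741,824 = 7,450.6 GiB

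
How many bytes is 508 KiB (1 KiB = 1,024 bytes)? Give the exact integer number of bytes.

508 × 1,024 = 520,192 bytes  (1 KiB = 2^10 bytes)

520,192 bytes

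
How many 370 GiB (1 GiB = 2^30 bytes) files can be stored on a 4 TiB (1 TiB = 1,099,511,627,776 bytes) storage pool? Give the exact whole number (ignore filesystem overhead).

11

Capacity: 4 TiB = 4,398,046,511,104 bytes
Per item: 370 GiB = 397,284,474,880 bytes
⌊4,398,046,511,104 / 397,284,474,880⌋ = 11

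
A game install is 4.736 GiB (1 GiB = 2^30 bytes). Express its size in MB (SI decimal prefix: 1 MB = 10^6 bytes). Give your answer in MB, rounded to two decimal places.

5,085.24 MB

4.736 GiB = 4.736 × 2^30 bytes = 5,085,241,278.464 bytes
1 MB = 10^6 bytes = 1,000,000 bytes
5,085,241,278.464 / 1,000,000 = 5,085.24 MB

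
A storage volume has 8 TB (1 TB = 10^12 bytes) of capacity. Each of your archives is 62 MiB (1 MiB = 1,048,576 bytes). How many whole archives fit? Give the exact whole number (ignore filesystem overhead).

Capacity: 8 TB = 8,000,000,000,000 bytes
Per item: 62 MiB = 65,011,712 bytes
⌊8,000,000,000,000 / 65,011,712⌋ = 123,054

123,054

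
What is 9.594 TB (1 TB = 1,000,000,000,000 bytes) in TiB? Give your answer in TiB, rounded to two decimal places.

8.73 TiB

9.594 TB = 9.594 × 10^12 bytes = 9,594,000,000,000 bytes
1 TiB = 1,099,511,627,776 bytes
9,594,000,000,000 / 1,099,511,627,776 = 8.73 TiB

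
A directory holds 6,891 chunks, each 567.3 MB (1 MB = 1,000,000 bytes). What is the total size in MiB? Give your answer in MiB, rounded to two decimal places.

3,728,164.96 MiB

Total = 6,891 × 567.3 MB = 3909264.3 MB
= 3909264.3 × 1,000,000 bytes = 3,909,264,300,000 bytes
1 MiB = 1,048,576 bytes
3,909,264,300,000 / 1,048,576 = 3,728,164.96 MiB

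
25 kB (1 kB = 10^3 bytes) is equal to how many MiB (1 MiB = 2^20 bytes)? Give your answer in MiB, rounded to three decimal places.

25 kB = 25 × 10^3 bytes = 25,000 bytes
1 MiB = 2^20 bytes = 1,048,576 bytes
25,000 / 1,048,576 = 0.024 MiB

0.024 MiB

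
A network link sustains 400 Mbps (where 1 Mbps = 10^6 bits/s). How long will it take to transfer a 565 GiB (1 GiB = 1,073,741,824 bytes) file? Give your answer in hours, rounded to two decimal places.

565 GiB = 606,664,130,560 bytes = 4,853,313,044,480 bits
400 Mbps = 400,000,000 bits/s
time = 4,853,313,044,480 / 400,000,000 = 12,133.2826 s
12,133.2826 s / 3600 = 3.37 hours

3.37 hours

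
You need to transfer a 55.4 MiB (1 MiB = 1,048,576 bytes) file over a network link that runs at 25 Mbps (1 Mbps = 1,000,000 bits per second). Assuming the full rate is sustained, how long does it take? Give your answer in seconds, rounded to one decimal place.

18.6 seconds

55.4 MiB = 58,091,110.4 bytes = 464,728,883.2 bits
25 Mbps = 25,000,000 bits/s
time = 464,728,883.2 / 25,000,000 = 18.6 s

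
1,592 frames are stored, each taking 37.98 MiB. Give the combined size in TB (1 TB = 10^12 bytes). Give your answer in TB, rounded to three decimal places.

0.063 TB

Total = 1,592 × 37.98 MiB = 60464.16 MiB
= 60464.16 × 1,048,576 bytes = 63,401,267,036.16 bytes
1 TB = 1,000,000,000,000 bytes
63,401,267,036.16 / 1,000,000,000,000 = 0.063 TB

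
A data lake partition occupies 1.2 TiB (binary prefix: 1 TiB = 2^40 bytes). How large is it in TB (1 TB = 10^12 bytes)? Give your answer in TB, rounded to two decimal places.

1.2 TiB = 1.2 × 2^40 bytes = 1,319,413,953,331.2 bytes
1 TB = 1,000,000,000,000 bytes
1,319,413,953,331.2 / 1,000,000,000,000 = 1.32 TB

1.32 TB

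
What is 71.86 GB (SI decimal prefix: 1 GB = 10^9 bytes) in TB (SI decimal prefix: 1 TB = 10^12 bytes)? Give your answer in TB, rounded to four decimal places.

0.0719 TB

71.86 GB = 71.86 × 10^9 bytes = 71,860,000,000 bytes
1 TB = 10^12 bytes = 1,000,000,000,000 bytes
71,860,000,000 / 1,000,000,000,000 = 0.0719 TB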